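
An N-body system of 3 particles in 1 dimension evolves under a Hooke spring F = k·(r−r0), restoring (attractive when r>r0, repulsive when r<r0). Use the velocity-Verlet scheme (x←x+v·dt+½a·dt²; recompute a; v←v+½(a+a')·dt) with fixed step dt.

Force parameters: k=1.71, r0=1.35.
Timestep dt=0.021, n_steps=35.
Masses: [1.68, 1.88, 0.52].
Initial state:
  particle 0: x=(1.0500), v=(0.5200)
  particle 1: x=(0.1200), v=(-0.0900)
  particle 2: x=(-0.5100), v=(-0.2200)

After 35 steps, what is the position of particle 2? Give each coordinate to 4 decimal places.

step 0: x0=(1.0500) x1=(0.1200) x2=(-0.5100)
step 1: x0=(1.0610) x1=(0.1182) x2=(-0.5150)
step 2: x0=(1.0720) x1=(0.1165) x2=(-0.5207)
step 3: x0=(1.0831) x1=(0.1149) x2=(-0.5271)
step 4: x0=(1.0943) x1=(0.1134) x2=(-0.5341)
step 5: x0=(1.1055) x1=(0.1121) x2=(-0.5418)
step 6: x0=(1.1168) x1=(0.1109) x2=(-0.5500)
step 7: x0=(1.1280) x1=(0.1099) x2=(-0.5587)
step 8: x0=(1.1393) x1=(0.1090) x2=(-0.5680)
step 9: x0=(1.1505) x1=(0.1083) x2=(-0.5777)
step 10: x0=(1.1617) x1=(0.1076) x2=(-0.5879)
step 11: x0=(1.1728) x1=(0.1072) x2=(-0.5984)
step 12: x0=(1.1839) x1=(0.1068) x2=(-0.6092)
step 13: x0=(1.1949) x1=(0.1067) x2=(-0.6203)
step 14: x0=(1.2059) x1=(0.1066) x2=(-0.6317)
step 15: x0=(1.2167) x1=(0.1067) x2=(-0.6432)
step 16: x0=(1.2274) x1=(0.1070) x2=(-0.6548)
step 17: x0=(1.2379) x1=(0.1074) x2=(-0.6666)
step 18: x0=(1.2484) x1=(0.1079) x2=(-0.6783)
step 19: x0=(1.2586) x1=(0.1086) x2=(-0.6901)
step 20: x0=(1.2687) x1=(0.1094) x2=(-0.7017)
step 21: x0=(1.2785) x1=(0.1104) x2=(-0.7133)
step 22: x0=(1.2882) x1=(0.1115) x2=(-0.7247)
step 23: x0=(1.2977) x1=(0.1127) x2=(-0.7358)
step 24: x0=(1.3069) x1=(0.1141) x2=(-0.7468)
step 25: x0=(1.3158) x1=(0.1156) x2=(-0.7573)
step 26: x0=(1.3246) x1=(0.1172) x2=(-0.7676)
step 27: x0=(1.3330) x1=(0.1190) x2=(-0.7774)
step 28: x0=(1.3412) x1=(0.1209) x2=(-0.7868)
step 29: x0=(1.3490) x1=(0.1229) x2=(-0.7957)
step 30: x0=(1.3566) x1=(0.1251) x2=(-0.8041)
step 31: x0=(1.3639) x1=(0.1273) x2=(-0.8119)
step 32: x0=(1.3708) x1=(0.1297) x2=(-0.8191)
step 33: x0=(1.3774) x1=(0.1322) x2=(-0.8257)
step 34: x0=(1.3837) x1=(0.1348) x2=(-0.8316)
step 35: x0=(1.3896) x1=(0.1376) x2=(-0.8368)

(-0.8368)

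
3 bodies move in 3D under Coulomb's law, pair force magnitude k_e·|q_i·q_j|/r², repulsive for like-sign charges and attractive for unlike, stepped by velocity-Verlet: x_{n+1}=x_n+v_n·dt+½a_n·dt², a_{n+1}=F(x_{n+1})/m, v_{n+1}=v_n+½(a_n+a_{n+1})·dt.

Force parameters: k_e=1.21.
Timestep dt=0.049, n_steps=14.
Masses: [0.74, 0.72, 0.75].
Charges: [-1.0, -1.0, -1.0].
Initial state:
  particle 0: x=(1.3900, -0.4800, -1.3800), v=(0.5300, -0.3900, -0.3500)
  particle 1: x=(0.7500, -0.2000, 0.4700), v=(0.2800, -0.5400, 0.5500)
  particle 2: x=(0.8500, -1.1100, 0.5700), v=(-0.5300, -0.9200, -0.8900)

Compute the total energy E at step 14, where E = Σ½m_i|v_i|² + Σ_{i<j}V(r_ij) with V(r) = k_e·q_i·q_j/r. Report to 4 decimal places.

step 0: x0=(1.3900, -0.4800, -1.3800) x1=(0.7500, -0.2000, 0.4700) x2=(0.8500, -1.1100, 0.5700)
step 1: x0=(1.4162, -0.4991, -1.3980) x1=(0.7633, -0.2240, 0.4972) x2=(0.8242, -1.1575, 0.5270)
step 2: x0=(1.4430, -0.5180, -1.4177) x1=(0.7760, -0.2433, 0.5251) x2=(0.7984, -1.2096, 0.4850)
step 3: x0=(1.4704, -0.5367, -1.4391) x1=(0.7882, -0.2582, 0.5541) x2=(0.7724, -1.2662, 0.4436)
step 4: x0=(1.4983, -0.5553, -1.4620) x1=(0.8003, -0.2691, 0.5844) x2=(0.7461, -1.3268, 0.4024)
step 5: x0=(1.5268, -0.5736, -1.4864) x1=(0.8122, -0.2764, 0.6161) x2=(0.7194, -1.3910, 0.3615)
step 6: x0=(1.5558, -0.5918, -1.5123) x1=(0.8242, -0.2806, 0.6492) x2=(0.6921, -1.4583, 0.3206)
step 7: x0=(1.5854, -0.6098, -1.5395) x1=(0.8362, -0.2822, 0.6837) x2=(0.6642, -1.5284, 0.2797)
step 8: x0=(1.6155, -0.6275, -1.5681) x1=(0.8482, -0.2815, 0.7196) x2=(0.6358, -1.6010, 0.2387)
step 9: x0=(1.6462, -0.6450, -1.5978) x1=(0.8604, -0.2788, 0.7568) x2=(0.6067, -1.6756, 0.1976)
step 10: x0=(1.6774, -0.6622, -1.6287) x1=(0.8726, -0.2744, 0.7953) x2=(0.5770, -1.7521, 0.1566)
step 11: x0=(1.7091, -0.6793, -1.6607) x1=(0.8850, -0.2686, 0.8349) x2=(0.5467, -1.8302, 0.1154)
step 12: x0=(1.7413, -0.6960, -1.6937) x1=(0.8974, -0.2616, 0.8756) x2=(0.5158, -1.9098, 0.0743)
step 13: x0=(1.7740, -0.7126, -1.7277) x1=(0.9098, -0.2534, 0.9173) x2=(0.4845, -1.9906, 0.0331)
step 14: x0=(1.8071, -0.7289, -1.7625) x1=(0.9223, -0.2443, 0.9599) x2=(0.4526, -2.0726, -0.0081)
step 0 velocities: v0=(0.5300, -0.3900, -0.3500) v1=(0.2800, -0.5400, 0.5500) v2=(-0.5300, -0.9200, -0.8900)
step 0: KE=1.1674, PE=2.4968, E=3.6642
step 14 velocities: v0=(0.6809, -0.3308, -0.7197) v1=(0.2562, 0.1949, 0.8784) v2=(-0.6560, -1.6839, -0.8405)
step 14: KE=2.2083, PE=1.4540, E=3.6623

3.6623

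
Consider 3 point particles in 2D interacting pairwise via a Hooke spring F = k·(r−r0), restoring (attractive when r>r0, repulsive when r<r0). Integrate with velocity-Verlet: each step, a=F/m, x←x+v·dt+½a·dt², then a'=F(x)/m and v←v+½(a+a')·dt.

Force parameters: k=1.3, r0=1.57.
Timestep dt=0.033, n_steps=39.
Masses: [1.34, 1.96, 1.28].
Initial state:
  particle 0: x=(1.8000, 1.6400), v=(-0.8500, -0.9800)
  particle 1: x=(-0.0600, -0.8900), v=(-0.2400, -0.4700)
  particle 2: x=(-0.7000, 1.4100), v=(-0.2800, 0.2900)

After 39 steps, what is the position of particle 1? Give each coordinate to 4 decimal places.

step 0: x0=(1.8000, 1.6400) x1=(-0.0600, -0.8900) x2=(-0.7000, 1.4100)
step 1: x0=(1.7710, 1.6069) x1=(-0.0677, -0.9048) x2=(-0.7086, 1.4192)
step 2: x0=(1.7400, 1.5725) x1=(-0.0748, -0.9181) x2=(-0.7159, 1.4275)
step 3: x0=(1.7072, 1.5367) x1=(-0.0815, -0.9299) x2=(-0.7221, 1.4350)
step 4: x0=(1.6725, 1.4996) x1=(-0.0877, -0.9402) x2=(-0.7270, 1.4416)
step 5: x0=(1.6361, 1.4613) x1=(-0.0935, -0.9490) x2=(-0.7307, 1.4473)
step 6: x0=(1.5979, 1.4217) x1=(-0.0989, -0.9564) x2=(-0.7333, 1.4520)
step 7: x0=(1.5581, 1.3810) x1=(-0.1039, -0.9624) x2=(-0.7348, 1.4557)
step 8: x0=(1.5168, 1.3392) x1=(-0.1085, -0.9669) x2=(-0.7352, 1.4584)
step 9: x0=(1.4740, 1.2964) x1=(-0.1127, -0.9701) x2=(-0.7346, 1.4600)
step 10: x0=(1.4298, 1.2526) x1=(-0.1166, -0.9719) x2=(-0.7330, 1.4606)
step 11: x0=(1.3842, 1.2078) x1=(-0.1202, -0.9723) x2=(-0.7306, 1.4601)
step 12: x0=(1.3375, 1.1622) x1=(-0.1236, -0.9715) x2=(-0.7272, 1.4586)
step 13: x0=(1.2895, 1.1158) x1=(-0.1267, -0.9694) x2=(-0.7231, 1.4559)
step 14: x0=(1.2406, 1.0686) x1=(-0.1295, -0.9661) x2=(-0.7181, 1.4522)
step 15: x0=(1.1906, 1.0207) x1=(-0.1322, -0.9616) x2=(-0.7125, 1.4474)
step 16: x0=(1.1398, 0.9722) x1=(-0.1347, -0.9560) x2=(-0.7063, 1.4415)
step 17: x0=(1.0882, 0.9232) x1=(-0.1370, -0.9493) x2=(-0.6994, 1.4346)
step 18: x0=(1.0360, 0.8736) x1=(-0.1392, -0.9416) x2=(-0.6920, 1.4266)
step 19: x0=(0.9831, 0.8236) x1=(-0.1414, -0.9329) x2=(-0.6842, 1.4176)
step 20: x0=(0.9298, 0.7732) x1=(-0.1434, -0.9233) x2=(-0.6759, 1.4077)
step 21: x0=(0.8760, 0.7225) x1=(-0.1455, -0.9128) x2=(-0.6673, 1.3967)
step 22: x0=(0.8220, 0.6715) x1=(-0.1475, -0.9016) x2=(-0.6583, 1.3849)
step 23: x0=(0.7677, 0.6203) x1=(-0.1495, -0.8897) x2=(-0.6491, 1.3722)
step 24: x0=(0.7133, 0.5689) x1=(-0.1516, -0.8771) x2=(-0.6397, 1.3587)
step 25: x0=(0.6588, 0.5174) x1=(-0.1537, -0.8640) x2=(-0.6301, 1.3444)
step 26: x0=(0.6043, 0.4659) x1=(-0.1560, -0.8503) x2=(-0.6204, 1.3294)
step 27: x0=(0.5500, 0.4144) x1=(-0.1583, -0.8362) x2=(-0.6106, 1.3137)
step 28: x0=(0.4958, 0.3629) x1=(-0.1608, -0.8217) x2=(-0.6007, 1.2975)
step 29: x0=(0.4418, 0.3115) x1=(-0.1635, -0.8070) x2=(-0.5909, 1.2806)
step 30: x0=(0.3880, 0.2603) x1=(-0.1663, -0.7920) x2=(-0.5810, 1.2633)
step 31: x0=(0.3346, 0.2093) x1=(-0.1694, -0.7770) x2=(-0.5711, 1.2455)
step 32: x0=(0.2815, 0.1586) x1=(-0.1727, -0.7618) x2=(-0.5613, 1.2274)
step 33: x0=(0.2289, 0.1083) x1=(-0.1762, -0.7467) x2=(-0.5515, 1.2090)
step 34: x0=(0.1766, 0.0583) x1=(-0.1799, -0.7317) x2=(-0.5418, 1.1902)
step 35: x0=(0.1248, 0.0089) x1=(-0.1839, -0.7169) x2=(-0.5321, 1.1713)
step 36: x0=(0.0734, -0.0401) x1=(-0.1882, -0.7024) x2=(-0.5225, 1.1523)
step 37: x0=(0.0225, -0.0884) x1=(-0.1928, -0.6882) x2=(-0.5130, 1.1331)
step 38: x0=(-0.0280, -0.1360) x1=(-0.1976, -0.6745) x2=(-0.5035, 1.1139)
step 39: x0=(-0.0781, -0.1828) x1=(-0.2026, -0.6612) x2=(-0.4940, 1.0946)

(-0.2026, -0.6612)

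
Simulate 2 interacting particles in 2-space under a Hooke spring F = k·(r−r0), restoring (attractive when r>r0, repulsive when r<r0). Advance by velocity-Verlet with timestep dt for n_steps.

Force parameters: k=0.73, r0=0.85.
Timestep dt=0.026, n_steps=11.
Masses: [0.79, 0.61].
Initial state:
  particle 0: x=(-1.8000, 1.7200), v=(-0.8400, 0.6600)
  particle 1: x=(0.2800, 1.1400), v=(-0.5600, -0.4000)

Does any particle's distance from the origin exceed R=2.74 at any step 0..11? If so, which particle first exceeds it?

yes, particle 0

step 0: x0=(-1.8000, 1.7200) x1=(0.2800, 1.1400)
step 1: x0=(-1.8214, 1.7371) x1=(0.2649, 1.1297)
step 2: x0=(-1.8421, 1.7539) x1=(0.2488, 1.1198)
step 3: x0=(-1.8620, 1.7704) x1=(0.2317, 1.1101)
step 4: x0=(-1.8810, 1.7868) x1=(0.2135, 1.1008)
step 5: x0=(-1.8993, 1.8028) x1=(0.1943, 1.0918)
step 6: x0=(-1.9167, 1.8186) x1=(0.1741, 1.0832)
step 7: x0=(-1.9333, 1.8341) x1=(0.1528, 1.0750)
step 8: x0=(-1.9492, 1.8493) x1=(0.1304, 1.0671)
step 9: x0=(-1.9642, 1.8642) x1=(0.1071, 1.0596)
step 10: x0=(-1.9784, 1.8788) x1=(0.0827, 1.0525)
step 11: x0=(-1.9919, 1.8931) x1=(0.0572, 1.0458)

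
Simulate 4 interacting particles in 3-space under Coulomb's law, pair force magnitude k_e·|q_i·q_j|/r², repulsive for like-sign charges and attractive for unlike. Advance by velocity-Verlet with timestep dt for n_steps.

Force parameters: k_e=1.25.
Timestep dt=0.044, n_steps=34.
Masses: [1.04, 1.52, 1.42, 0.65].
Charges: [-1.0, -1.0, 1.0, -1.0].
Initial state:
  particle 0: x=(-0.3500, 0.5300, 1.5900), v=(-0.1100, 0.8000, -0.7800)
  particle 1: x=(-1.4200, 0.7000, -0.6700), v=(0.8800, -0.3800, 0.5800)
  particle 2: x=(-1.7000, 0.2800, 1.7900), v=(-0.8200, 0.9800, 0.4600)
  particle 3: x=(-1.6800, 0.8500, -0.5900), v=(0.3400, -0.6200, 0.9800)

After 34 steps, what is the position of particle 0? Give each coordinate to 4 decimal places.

(-0.7301, 1.7684, 0.9729)

step 0: x0=(-0.3500, 0.5300, 1.5900) x1=(-1.4200, 0.7000, -0.6700) x2=(-1.7000, 0.2800, 1.7900) x3=(-1.6800, 0.8500, -0.5900)
step 1: x0=(-0.3553, 0.5651, 1.5561) x1=(-1.3744, 0.6793, -0.6466) x2=(-1.7356, 0.3233, 1.8099) x3=(-1.6813, 0.8320, -0.5418)
step 2: x0=(-0.3613, 0.5999, 1.5230) x1=(-1.3184, 0.6533, -0.6268) x2=(-1.7704, 0.3668, 1.8291) x3=(-1.7078, 0.8263, -0.4851)
step 3: x0=(-0.3679, 0.6344, 1.4909) x1=(-1.2557, 0.6242, -0.6095) x2=(-1.8044, 0.4105, 1.8476) x3=(-1.7507, 0.8276, -0.4224)
step 4: x0=(-0.3752, 0.6688, 1.4598) x1=(-1.1889, 0.5933, -0.5939) x2=(-1.8375, 0.4544, 1.8653) x3=(-1.8040, 0.8330, -0.3557)
step 5: x0=(-0.3829, 0.7031, 1.4298) x1=(-1.1194, 0.5613, -0.5795) x2=(-1.8699, 0.4985, 1.8822) x3=(-1.8645, 0.8409, -0.2863)
step 6: x0=(-0.3911, 0.7372, 1.4008) x1=(-1.0481, 0.5285, -0.5659) x2=(-1.9015, 0.5427, 1.8984) x3=(-1.9299, 0.8504, -0.2149)
step 7: x0=(-0.3997, 0.7713, 1.3729) x1=(-0.9756, 0.4952, -0.5530) x2=(-1.9325, 0.5871, 1.9137) x3=(-1.9992, 0.8611, -0.1419)
step 8: x0=(-0.4085, 0.8053, 1.3462) x1=(-0.9023, 0.4615, -0.5407) x2=(-1.9628, 0.6316, 1.9282) x3=(-2.0713, 0.8725, -0.0675)
step 9: x0=(-0.4176, 0.8393, 1.3207) x1=(-0.8284, 0.4274, -0.5289) x2=(-1.9924, 0.6761, 1.9419) x3=(-2.1459, 0.8845, 0.0079)
step 10: x0=(-0.4270, 0.8733, 1.2964) x1=(-0.7540, 0.3930, -0.5175) x2=(-2.0214, 0.7208, 1.9547) x3=(-2.2225, 0.8969, 0.0845)
step 11: x0=(-0.4365, 0.9075, 1.2732) x1=(-0.6793, 0.3584, -0.5066) x2=(-2.0499, 0.7655, 1.9666) x3=(-2.3009, 0.9097, 0.1621)
step 12: x0=(-0.4462, 0.9417, 1.2512) x1=(-0.6044, 0.3236, -0.4961) x2=(-2.0778, 0.8103, 1.9776) x3=(-2.3807, 0.9227, 0.2408)
step 13: x0=(-0.4561, 0.9762, 1.2304) x1=(-0.5292, 0.2885, -0.4861) x2=(-2.1053, 0.8552, 1.9877) x3=(-2.4619, 0.9358, 0.3207)
step 14: x0=(-0.4661, 1.0108, 1.2107) x1=(-0.4538, 0.2531, -0.4764) x2=(-2.1323, 0.9000, 1.9968) x3=(-2.5441, 0.9492, 0.4018)
step 15: x0=(-0.4763, 1.0457, 1.1920) x1=(-0.3783, 0.2176, -0.4671) x2=(-2.1588, 0.9449, 2.0050) x3=(-2.6273, 0.9626, 0.4842)
step 16: x0=(-0.4868, 1.0809, 1.1744) x1=(-0.3026, 0.1817, -0.4583) x2=(-2.1851, 0.9897, 2.0122) x3=(-2.7112, 0.9762, 0.5680)
step 17: x0=(-0.4974, 1.1164, 1.1578) x1=(-0.2268, 0.1457, -0.4497) x2=(-2.2111, 1.0346, 2.0184) x3=(-2.7958, 0.9899, 0.6532)
step 18: x0=(-0.5084, 1.1522, 1.1421) x1=(-0.1509, 0.1094, -0.4415) x2=(-2.2369, 1.0794, 2.0235) x3=(-2.8807, 1.0038, 0.7401)
step 19: x0=(-0.5195, 1.1884, 1.1273) x1=(-0.0748, 0.0729, -0.4337) x2=(-2.2625, 1.1241, 2.0276) x3=(-2.9657, 1.0178, 0.8286)
step 20: x0=(-0.5310, 1.2249, 1.1132) x1=(0.0014, 0.0361, -0.4261) x2=(-2.2881, 1.1687, 2.0306) x3=(-3.0507, 1.0320, 0.9187)
step 21: x0=(-0.5428, 1.2618, 1.0999) x1=(0.0778, -0.0009, -0.4187) x2=(-2.3138, 1.2132, 2.0326) x3=(-3.1354, 1.0465, 1.0107)
step 22: x0=(-0.5549, 1.2990, 1.0873) x1=(0.1543, -0.0381, -0.4116) x2=(-2.3396, 1.2575, 2.0335) x3=(-3.2196, 1.0613, 1.1043)
step 23: x0=(-0.5674, 1.3365, 1.0753) x1=(0.2309, -0.0756, -0.4047) x2=(-2.3656, 1.3017, 2.0335) x3=(-3.3030, 1.0764, 1.1997)
step 24: x0=(-0.5802, 1.3744, 1.0639) x1=(0.3077, -0.1132, -0.3981) x2=(-2.3920, 1.3456, 2.0324) x3=(-3.3854, 1.0919, 1.2967)
step 25: x0=(-0.5934, 1.4126, 1.0530) x1=(0.3846, -0.1510, -0.3915) x2=(-2.4188, 1.3893, 2.0305) x3=(-3.4666, 1.1080, 1.3951)
step 26: x0=(-0.6070, 1.4511, 1.0426) x1=(0.4616, -0.1890, -0.3852) x2=(-2.4461, 1.4327, 2.0278) x3=(-3.5464, 1.1246, 1.4949)
step 27: x0=(-0.6210, 1.4899, 1.0326) x1=(0.5387, -0.2272, -0.3789) x2=(-2.4739, 1.4758, 2.0244) x3=(-3.6247, 1.1417, 1.5958)
step 28: x0=(-0.6354, 1.5289, 1.0231) x1=(0.6159, -0.2655, -0.3728) x2=(-2.5022, 1.5186, 2.0204) x3=(-3.7015, 1.1595, 1.6976)
step 29: x0=(-0.6502, 1.5683, 1.0139) x1=(0.6933, -0.3039, -0.3668) x2=(-2.5310, 1.5611, 2.0159) x3=(-3.7767, 1.1778, 1.8001)
step 30: x0=(-0.6654, 1.6078, 1.0051) x1=(0.7707, -0.3425, -0.3609) x2=(-2.5604, 1.6033, 2.0111) x3=(-3.8504, 1.1968, 1.9031)
step 31: x0=(-0.6810, 1.6477, 0.9966) x1=(0.8483, -0.3813, -0.3551) x2=(-2.5903, 1.6451, 2.0059) x3=(-3.9226, 1.2164, 2.0064)
step 32: x0=(-0.6969, 1.6877, 0.9884) x1=(0.9259, -0.4201, -0.3493) x2=(-2.6207, 1.6866, 2.0006) x3=(-3.9934, 1.2366, 2.1099)
step 33: x0=(-0.7133, 1.7280, 0.9805) x1=(1.0036, -0.4591, -0.3436) x2=(-2.6514, 1.7279, 1.9951) x3=(-4.0628, 1.2573, 2.2133)
step 34: x0=(-0.7301, 1.7684, 0.9729) x1=(1.0814, -0.4981, -0.3380) x2=(-2.6824, 1.7689, 1.9895) x3=(-4.1311, 1.2785, 2.3167)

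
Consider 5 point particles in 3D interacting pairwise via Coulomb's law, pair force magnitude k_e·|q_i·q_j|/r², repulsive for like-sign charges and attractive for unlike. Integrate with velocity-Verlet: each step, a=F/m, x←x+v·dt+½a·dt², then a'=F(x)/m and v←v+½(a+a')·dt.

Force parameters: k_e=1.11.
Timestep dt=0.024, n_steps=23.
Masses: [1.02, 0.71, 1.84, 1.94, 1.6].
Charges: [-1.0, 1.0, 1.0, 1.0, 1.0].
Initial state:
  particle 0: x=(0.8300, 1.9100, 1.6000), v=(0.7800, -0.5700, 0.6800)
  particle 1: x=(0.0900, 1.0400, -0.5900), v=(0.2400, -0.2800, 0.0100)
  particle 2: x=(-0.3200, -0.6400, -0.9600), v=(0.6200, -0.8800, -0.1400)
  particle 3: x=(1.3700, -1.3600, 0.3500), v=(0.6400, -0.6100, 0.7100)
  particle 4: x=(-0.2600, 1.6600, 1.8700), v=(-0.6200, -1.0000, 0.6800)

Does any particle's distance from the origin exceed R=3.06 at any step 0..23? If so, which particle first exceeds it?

no

step 0: x0=(0.8300, 1.9100, 1.6000) x1=(0.0900, 1.0400, -0.5900) x2=(-0.3200, -0.6400, -0.9600) x3=(1.3700, -1.3600, 0.3500) x4=(-0.2600, 1.6600, 1.8700)
step 1: x0=(0.8485, 1.8962, 1.6163) x1=(0.0958, 1.0335, -0.5897) x2=(-0.3052, -0.6612, -0.9634) x3=(1.3854, -1.3747, 0.3671) x4=(-0.2747, 1.6361, 1.8863)
step 2: x0=(0.8665, 1.8822, 1.6326) x1=(0.1017, 1.0273, -0.5895) x2=(-0.2904, -0.6824, -0.9669) x3=(1.4009, -1.3894, 0.3842) x4=(-0.2892, 1.6122, 1.9027)
step 3: x0=(0.8841, 1.8680, 1.6488) x1=(0.1076, 1.0215, -0.5892) x2=(-0.2757, -0.7037, -0.9704) x3=(1.4164, -1.4041, 0.4013) x4=(-0.3035, 1.5885, 1.9191)
step 4: x0=(0.9012, 1.8536, 1.6650) x1=(0.1137, 1.0161, -0.5889) x2=(-0.2610, -0.7251, -0.9740) x3=(1.4320, -1.4189, 0.4186) x4=(-0.3176, 1.5649, 1.9355)
step 5: x0=(0.9180, 1.8390, 1.6811) x1=(0.1198, 1.0111, -0.5885) x2=(-0.2464, -0.7466, -0.9776) x3=(1.4477, -1.4338, 0.4358) x4=(-0.3314, 1.5414, 1.9520)
step 6: x0=(0.9344, 1.8243, 1.6972) x1=(0.1260, 1.0064, -0.5882) x2=(-0.2319, -0.7682, -0.9814) x3=(1.4634, -1.4487, 0.4532) x4=(-0.3450, 1.5181, 1.9685)
step 7: x0=(0.9504, 1.8093, 1.7132) x1=(0.1322, 1.0021, -0.5878) x2=(-0.2175, -0.7898, -0.9851) x3=(1.4793, -1.4636, 0.4705) x4=(-0.3585, 1.4948, 1.9850)
step 8: x0=(0.9661, 1.7942, 1.7291) x1=(0.1385, 0.9981, -0.5874) x2=(-0.2030, -0.8116, -0.9890) x3=(1.4951, -1.4786, 0.4879) x4=(-0.3717, 1.4716, 2.0016)
step 9: x0=(0.9814, 1.7788, 1.7450) x1=(0.1449, 0.9945, -0.5870) x2=(-0.1887, -0.8334, -0.9929) x3=(1.5111, -1.4936, 0.5054) x4=(-0.3848, 1.4485, 2.0183)
step 10: x0=(0.9964, 1.7634, 1.7608) x1=(0.1514, 0.9912, -0.5865) x2=(-0.1744, -0.8552, -0.9969) x3=(1.5271, -1.5086, 0.5229) x4=(-0.3978, 1.4255, 2.0350)
step 11: x0=(1.0111, 1.7477, 1.7766) x1=(0.1579, 0.9882, -0.5861) x2=(-0.1602, -0.8772, -1.0010) x3=(1.5432, -1.5237, 0.5405) x4=(-0.4106, 1.4026, 2.0517)
step 12: x0=(1.0255, 1.7319, 1.7922) x1=(0.1645, 0.9855, -0.5856) x2=(-0.1460, -0.8992, -1.0051) x3=(1.5593, -1.5389, 0.5581) x4=(-0.4232, 1.3798, 2.0685)
step 13: x0=(1.0395, 1.7159, 1.8078) x1=(0.1712, 0.9832, -0.5851) x2=(-0.1318, -0.9213, -1.0092) x3=(1.5755, -1.5540, 0.5758) x4=(-0.4357, 1.3570, 2.0854)
step 14: x0=(1.0533, 1.6998, 1.8233) x1=(0.1779, 0.9812, -0.5846) x2=(-0.1177, -0.9435, -1.0135) x3=(1.5918, -1.5692, 0.5935) x4=(-0.4481, 1.3344, 2.1023)
step 15: x0=(1.0669, 1.6835, 1.8388) x1=(0.1847, 0.9795, -0.5841) x2=(-0.1037, -0.9657, -1.0178) x3=(1.6081, -1.5845, 0.6113) x4=(-0.4604, 1.3118, 2.1192)
step 16: x0=(1.0801, 1.6670, 1.8541) x1=(0.1915, 0.9782, -0.5836) x2=(-0.0897, -0.9880, -1.0221) x3=(1.6245, -1.5997, 0.6291) x4=(-0.4725, 1.2893, 2.1362)
step 17: x0=(1.0931, 1.6505, 1.8694) x1=(0.1984, 0.9771, -0.5830) x2=(-0.0757, -1.0104, -1.0265) x3=(1.6410, -1.6150, 0.6470) x4=(-0.4845, 1.2669, 2.1533)
step 18: x0=(1.1059, 1.6337, 1.8846) x1=(0.2053, 0.9763, -0.5824) x2=(-0.0618, -1.0328, -1.0310) x3=(1.6575, -1.6303, 0.6649) x4=(-0.4964, 1.2445, 2.1704)
step 19: x0=(1.1184, 1.6168, 1.8997) x1=(0.2123, 0.9758, -0.5818) x2=(-0.0479, -1.0553, -1.0356) x3=(1.6741, -1.6457, 0.6829) x4=(-0.5082, 1.2223, 2.1875)
step 20: x0=(1.1307, 1.5998, 1.9147) x1=(0.2194, 0.9756, -0.5812) x2=(-0.0341, -1.0779, -1.0402) x3=(1.6907, -1.6611, 0.7009) x4=(-0.5199, 1.2001, 2.2048)
step 21: x0=(1.1427, 1.5827, 1.9296) x1=(0.2265, 0.9757, -0.5806) x2=(-0.0203, -1.1005, -1.0448) x3=(1.7074, -1.6765, 0.7190) x4=(-0.5315, 1.1779, 2.2220)
step 22: x0=(1.1545, 1.5654, 1.9445) x1=(0.2337, 0.9760, -0.5800) x2=(-0.0065, -1.1232, -1.0495) x3=(1.7242, -1.6919, 0.7371) x4=(-0.5430, 1.1559, 2.2394)
step 23: x0=(1.1661, 1.5479, 1.9592) x1=(0.2409, 0.9766, -0.5793) x2=(0.0072, -1.1459, -1.0543) x3=(1.7410, -1.7074, 0.7552) x4=(-0.5544, 1.1338, 2.2568)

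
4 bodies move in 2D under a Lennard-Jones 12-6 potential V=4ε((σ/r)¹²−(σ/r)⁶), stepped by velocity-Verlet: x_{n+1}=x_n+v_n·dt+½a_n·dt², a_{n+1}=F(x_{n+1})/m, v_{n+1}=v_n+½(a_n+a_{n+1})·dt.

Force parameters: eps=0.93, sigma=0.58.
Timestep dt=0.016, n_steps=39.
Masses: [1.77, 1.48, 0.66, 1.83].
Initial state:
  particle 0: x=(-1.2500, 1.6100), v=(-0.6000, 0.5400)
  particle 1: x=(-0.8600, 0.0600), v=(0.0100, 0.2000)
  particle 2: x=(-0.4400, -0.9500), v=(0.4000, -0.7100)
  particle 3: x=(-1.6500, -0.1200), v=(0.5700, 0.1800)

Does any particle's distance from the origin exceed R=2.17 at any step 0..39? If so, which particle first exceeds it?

yes, particle 0

step 0: x0=(-1.2500, 1.6100) x1=(-0.8600, 0.0600) x2=(-0.4400, -0.9500) x3=(-1.6500, -0.1200)
step 1: x0=(-1.2596, 1.6186) x1=(-0.8601, 0.0631) x2=(-0.4336, -0.9613) x3=(-1.6407, -0.1171)
step 2: x0=(-1.2692, 1.6273) x1=(-0.8606, 0.0661) x2=(-0.4274, -0.9724) x3=(-1.6310, -0.1141)
step 3: x0=(-1.2788, 1.6359) x1=(-0.8616, 0.0688) x2=(-0.4211, -0.9834) x3=(-1.6209, -0.1110)
step 4: x0=(-1.2884, 1.6445) x1=(-0.8631, 0.0714) x2=(-0.4150, -0.9942) x3=(-1.6103, -0.1078)
step 5: x0=(-1.2980, 1.6531) x1=(-0.8651, 0.0739) x2=(-0.4089, -1.0050) x3=(-1.5993, -0.1045)
step 6: x0=(-1.3076, 1.6617) x1=(-0.8678, 0.0761) x2=(-0.4029, -1.0156) x3=(-1.5877, -0.1010)
step 7: x0=(-1.3172, 1.6703) x1=(-0.8711, 0.0781) x2=(-0.3969, -1.0261) x3=(-1.5757, -0.0975)
step 8: x0=(-1.3268, 1.6789) x1=(-0.8749, 0.0800) x2=(-0.3910, -1.0365) x3=(-1.5631, -0.0938)
step 9: x0=(-1.3364, 1.6875) x1=(-0.8795, 0.0817) x2=(-0.3851, -1.0469) x3=(-1.5501, -0.0900)
step 10: x0=(-1.3460, 1.6961) x1=(-0.8845, 0.0832) x2=(-0.3793, -1.0571) x3=(-1.5365, -0.0861)
step 11: x0=(-1.3556, 1.7047) x1=(-0.8900, 0.0845) x2=(-0.3735, -1.0673) x3=(-1.5226, -0.0821)
step 12: x0=(-1.3652, 1.7132) x1=(-0.8956, 0.0858) x2=(-0.3677, -1.0774) x3=(-1.5087, -0.0780)
step 13: x0=(-1.3747, 1.7218) x1=(-0.9005, 0.0873) x2=(-0.3620, -1.0875) x3=(-1.4951, -0.0742)
step 14: x0=(-1.3843, 1.7304) x1=(-0.9039, 0.0892) x2=(-0.3564, -1.0975) x3=(-1.4830, -0.0706)
step 15: x0=(-1.3939, 1.7389) x1=(-0.9041, 0.0919) x2=(-0.3507, -1.1074) x3=(-1.4733, -0.0678)
step 16: x0=(-1.4035, 1.7475) x1=(-0.8999, 0.0958) x2=(-0.3451, -1.1173) x3=(-1.4672, -0.0659)
step 17: x0=(-1.4131, 1.7560) x1=(-0.8911, 0.1010) x2=(-0.3395, -1.1271) x3=(-1.4647, -0.0652)
step 18: x0=(-1.4227, 1.7646) x1=(-0.8787, 0.1073) x2=(-0.3340, -1.1369) x3=(-1.4652, -0.0652)
step 19: x0=(-1.4323, 1.7731) x1=(-0.8644, 0.1141) x2=(-0.3284, -1.1467) x3=(-1.4672, -0.0658)
step 20: x0=(-1.4419, 1.7817) x1=(-0.8492, 0.1211) x2=(-0.3229, -1.1564) x3=(-1.4700, -0.0665)
step 21: x0=(-1.4514, 1.7902) x1=(-0.8339, 0.1282) x2=(-0.3174, -1.1660) x3=(-1.4727, -0.0672)
step 22: x0=(-1.4610, 1.7987) x1=(-0.8190, 0.1351) x2=(-0.3120, -1.1756) x3=(-1.4752, -0.0679)
step 23: x0=(-1.4706, 1.8072) x1=(-0.8046, 0.1419) x2=(-0.3065, -1.1852) x3=(-1.4773, -0.0685)
step 24: x0=(-1.4802, 1.8158) x1=(-0.7908, 0.1485) x2=(-0.3011, -1.1948) x3=(-1.4789, -0.0688)
step 25: x0=(-1.4898, 1.8243) x1=(-0.7776, 0.1548) x2=(-0.2957, -1.2043) x3=(-1.4799, -0.0691)
step 26: x0=(-1.4994, 1.8328) x1=(-0.7651, 0.1610) x2=(-0.2903, -1.2137) x3=(-1.4805, -0.0691)
step 27: x0=(-1.5089, 1.8413) x1=(-0.7532, 0.1669) x2=(-0.2849, -1.2232) x3=(-1.4805, -0.0690)
step 28: x0=(-1.5185, 1.8498) x1=(-0.7418, 0.1727) x2=(-0.2796, -1.2326) x3=(-1.4801, -0.0688)
step 29: x0=(-1.5281, 1.8583) x1=(-0.7309, 0.1783) x2=(-0.2742, -1.2420) x3=(-1.4793, -0.0684)
step 30: x0=(-1.5377, 1.8668) x1=(-0.7206, 0.1837) x2=(-0.2689, -1.2514) x3=(-1.4780, -0.0679)
step 31: x0=(-1.5473, 1.8753) x1=(-0.7107, 0.1889) x2=(-0.2636, -1.2607) x3=(-1.4764, -0.0673)
step 32: x0=(-1.5568, 1.8838) x1=(-0.7013, 0.1940) x2=(-0.2583, -1.2701) x3=(-1.4744, -0.0665)
step 33: x0=(-1.5664, 1.8923) x1=(-0.6923, 0.1989) x2=(-0.2530, -1.2794) x3=(-1.4720, -0.0656)
step 34: x0=(-1.5760, 1.9008) x1=(-0.6837, 0.2037) x2=(-0.2477, -1.2887) x3=(-1.4694, -0.0646)
step 35: x0=(-1.5856, 1.9093) x1=(-0.6756, 0.2084) x2=(-0.2424, -1.2979) x3=(-1.4663, -0.0636)
step 36: x0=(-1.5951, 1.9178) x1=(-0.6677, 0.2129) x2=(-0.2371, -1.3072) x3=(-1.4630, -0.0624)
step 37: x0=(-1.6047, 1.9263) x1=(-0.6603, 0.2173) x2=(-0.2318, -1.3164) x3=(-1.4594, -0.0611)
step 38: x0=(-1.6143, 1.9348) x1=(-0.6532, 0.2215) x2=(-0.2266, -1.3256) x3=(-1.4555, -0.0597)
step 39: x0=(-1.6239, 1.9433) x1=(-0.6464, 0.2257) x2=(-0.2213, -1.3348) x3=(-1.4514, -0.0582)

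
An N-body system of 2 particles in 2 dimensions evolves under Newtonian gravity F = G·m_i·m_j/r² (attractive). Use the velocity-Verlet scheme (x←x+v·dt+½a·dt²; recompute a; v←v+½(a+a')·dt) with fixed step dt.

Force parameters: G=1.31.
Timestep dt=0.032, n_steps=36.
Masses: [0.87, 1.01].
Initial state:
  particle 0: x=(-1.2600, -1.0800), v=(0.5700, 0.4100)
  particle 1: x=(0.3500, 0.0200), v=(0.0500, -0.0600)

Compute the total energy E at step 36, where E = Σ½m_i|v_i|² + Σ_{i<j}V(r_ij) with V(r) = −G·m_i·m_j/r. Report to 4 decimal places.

-0.3321

step 0: x0=(-1.2600, -1.0800) x1=(0.3500, 0.0200)
step 1: x0=(-1.2416, -1.0668) x1=(0.3515, 0.0180)
step 2: x0=(-1.2229, -1.0534) x1=(0.3527, 0.0158)
step 3: x0=(-1.2039, -1.0397) x1=(0.3536, 0.0134)
step 4: x0=(-1.1846, -1.0259) x1=(0.3543, 0.0109)
step 5: x0=(-1.1650, -1.0118) x1=(0.3547, 0.0082)
step 6: x0=(-1.1450, -0.9975) x1=(0.3548, 0.0052)
step 7: x0=(-1.1247, -0.9830) x1=(0.3546, 0.0021)
step 8: x0=(-1.1040, -0.9682) x1=(0.3541, -0.0012)
step 9: x0=(-1.0829, -0.9532) x1=(0.3533, -0.0048)
step 10: x0=(-1.0615, -0.9379) x1=(0.3521, -0.0086)
step 11: x0=(-1.0397, -0.9224) x1=(0.3506, -0.0125)
step 12: x0=(-1.0174, -0.9066) x1=(0.3488, -0.0168)
step 13: x0=(-0.9948, -0.8906) x1=(0.3466, -0.0212)
step 14: x0=(-0.9717, -0.8742) x1=(0.3440, -0.0259)
step 15: x0=(-0.9481, -0.8575) x1=(0.3410, -0.0309)
step 16: x0=(-0.9240, -0.8406) x1=(0.3376, -0.0361)
step 17: x0=(-0.8995, -0.8233) x1=(0.3337, -0.0416)
step 18: x0=(-0.8744, -0.8057) x1=(0.3294, -0.0475)
step 19: x0=(-0.8487, -0.7877) x1=(0.3246, -0.0536)
step 20: x0=(-0.8224, -0.7693) x1=(0.3193, -0.0600)
step 21: x0=(-0.7955, -0.7505) x1=(0.3134, -0.0668)
step 22: x0=(-0.7679, -0.7314) x1=(0.3070, -0.0739)
step 23: x0=(-0.7396, -0.7117) x1=(0.2999, -0.0815)
step 24: x0=(-0.7105, -0.6916) x1=(0.2921, -0.0894)
step 25: x0=(-0.6805, -0.6710) x1=(0.2837, -0.0978)
step 26: x0=(-0.6497, -0.6499) x1=(0.2744, -0.1066)
step 27: x0=(-0.6178, -0.6281) x1=(0.2642, -0.1160)
step 28: x0=(-0.5848, -0.6057) x1=(0.2531, -0.1259)
step 29: x0=(-0.5505, -0.5825) x1=(0.2409, -0.1364)
step 30: x0=(-0.5148, -0.5586) x1=(0.2274, -0.1477)
step 31: x0=(-0.4774, -0.5338) x1=(0.2125, -0.1597)
step 32: x0=(-0.4381, -0.5079) x1=(0.1960, -0.1726)
step 33: x0=(-0.3965, -0.4807) x1=(0.1775, -0.1866)
step 34: x0=(-0.3520, -0.4521) x1=(0.1564, -0.2019)
step 35: x0=(-0.3037, -0.4216) x1=(0.1321, -0.2188)
step 36: x0=(-0.2500, -0.3887) x1=(0.1033, -0.2378)
step 0 velocities: v0=(0.5700, 0.4100) v1=(0.0500, -0.0600)
step 0: KE=0.2175, PE=-0.5903, E=-0.3728
step 36 velocities: v0=(1.8075, 1.0862) v1=(-1.0160, -0.6425)
step 36: KE=2.6642, PE=-2.9962, E=-0.3321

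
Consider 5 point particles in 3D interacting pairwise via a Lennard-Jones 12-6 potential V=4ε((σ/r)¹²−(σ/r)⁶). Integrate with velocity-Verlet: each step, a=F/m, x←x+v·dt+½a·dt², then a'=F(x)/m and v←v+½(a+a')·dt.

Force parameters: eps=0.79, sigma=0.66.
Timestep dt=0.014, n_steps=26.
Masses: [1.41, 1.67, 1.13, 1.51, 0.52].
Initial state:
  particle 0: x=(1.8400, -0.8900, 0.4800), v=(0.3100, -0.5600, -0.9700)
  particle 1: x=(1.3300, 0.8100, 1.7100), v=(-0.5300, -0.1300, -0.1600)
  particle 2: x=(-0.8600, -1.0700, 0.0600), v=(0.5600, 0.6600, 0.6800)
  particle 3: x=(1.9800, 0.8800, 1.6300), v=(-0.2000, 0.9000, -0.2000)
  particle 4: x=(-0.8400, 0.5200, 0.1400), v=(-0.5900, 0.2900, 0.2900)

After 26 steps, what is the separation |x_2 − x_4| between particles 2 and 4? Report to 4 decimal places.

1.4970

step 0: x0=(1.8400, -0.8900, 0.4800) x1=(1.3300, 0.8100, 1.7100) x2=(-0.8600, -1.0700, 0.0600) x3=(1.9800, 0.8800, 1.6300) x4=(-0.8400, 0.5200, 0.1400)
step 1: x0=(1.8443, -0.8978, 0.4664) x1=(1.3208, 0.8080, 1.7080) x2=(-0.8522, -1.0608, 0.0695) x3=(1.9791, 0.8928, 1.6270) x4=(-0.8483, 0.5240, 0.1441)
step 2: x0=(1.8487, -0.9057, 0.4528) x1=(1.3091, 0.8057, 1.7063) x2=(-0.8443, -1.0515, 0.0790) x3=(1.9811, 0.9060, 1.6236) x4=(-0.8565, 0.5281, 0.1481)
step 3: x0=(1.8530, -0.9135, 0.4393) x1=(1.2958, 0.8031, 1.7047) x2=(-0.8365, -1.0422, 0.0886) x3=(1.9848, 0.9194, 1.6200) x4=(-0.8648, 0.5321, 0.1522)
step 4: x0=(1.8574, -0.9213, 0.4257) x1=(1.2818, 0.8004, 1.7033) x2=(-0.8286, -1.0330, 0.0981) x3=(1.9893, 0.9330, 1.6163) x4=(-0.8730, 0.5361, 0.1562)
step 5: x0=(1.8617, -0.9292, 0.4121) x1=(1.2675, 0.7976, 1.7019) x2=(-0.8208, -1.0237, 0.1076) x3=(1.9941, 0.9466, 1.6125) x4=(-0.8813, 0.5400, 0.1603)
step 6: x0=(1.8660, -0.9370, 0.3985) x1=(1.2533, 0.7949, 1.7005) x2=(-0.8130, -1.0144, 0.1171) x3=(1.9988, 0.9602, 1.6088) x4=(-0.8895, 0.5439, 0.1643)
step 7: x0=(1.8704, -0.9448, 0.3850) x1=(1.2393, 0.7922, 1.6991) x2=(-0.8051, -1.0051, 0.1267) x3=(2.0033, 0.9737, 1.6051) x4=(-0.8978, 0.5478, 0.1684)
step 8: x0=(1.8747, -0.9527, 0.3714) x1=(1.2256, 0.7896, 1.6976) x2=(-0.7973, -0.9957, 0.1362) x3=(2.0074, 0.9872, 1.6015) x4=(-0.9060, 0.5517, 0.1725)
step 9: x0=(1.8790, -0.9605, 0.3578) x1=(1.2122, 0.7871, 1.6961) x2=(-0.7894, -0.9864, 0.1457) x3=(2.0112, 1.0006, 1.5978) x4=(-0.9143, 0.5556, 0.1765)
step 10: x0=(1.8834, -0.9683, 0.3442) x1=(1.1992, 0.7846, 1.6945) x2=(-0.7816, -0.9770, 0.1552) x3=(2.0146, 1.0139, 1.5943) x4=(-0.9225, 0.5594, 0.1806)
step 11: x0=(1.8877, -0.9762, 0.3307) x1=(1.1865, 0.7823, 1.6929) x2=(-0.7738, -0.9677, 0.1648) x3=(2.0177, 1.0271, 1.5907) x4=(-0.9308, 0.5632, 0.1846)
step 12: x0=(1.8920, -0.9840, 0.3171) x1=(1.1740, 0.7800, 1.6913) x2=(-0.7659, -0.9583, 0.1743) x3=(2.0204, 1.0401, 1.5873) x4=(-0.9390, 0.5669, 0.1887)
step 13: x0=(1.8964, -0.9918, 0.3035) x1=(1.1618, 0.7778, 1.6897) x2=(-0.7581, -0.9489, 0.1838) x3=(2.0229, 1.0531, 1.5838) x4=(-0.9472, 0.5707, 0.1927)
step 14: x0=(1.9007, -0.9996, 0.2900) x1=(1.1498, 0.7757, 1.6880) x2=(-0.7503, -0.9395, 0.1933) x3=(2.0251, 1.0661, 1.5804) x4=(-0.9555, 0.5744, 0.1968)
step 15: x0=(1.9051, -1.0075, 0.2764) x1=(1.1381, 0.7736, 1.6863) x2=(-0.7424, -0.9301, 0.2029) x3=(2.0271, 1.0789, 1.5770) x4=(-0.9637, 0.5781, 0.2009)
step 16: x0=(1.9094, -1.0153, 0.2628) x1=(1.1266, 0.7716, 1.6845) x2=(-0.7346, -0.9207, 0.2124) x3=(2.0289, 1.0917, 1.5736) x4=(-0.9719, 0.5817, 0.2049)
step 17: x0=(1.9137, -1.0231, 0.2493) x1=(1.1152, 0.7697, 1.6828) x2=(-0.7268, -0.9112, 0.2219) x3=(2.0304, 1.1044, 1.5703) x4=(-0.9801, 0.5853, 0.2090)
step 18: x0=(1.9181, -1.0309, 0.2357) x1=(1.1040, 0.7678, 1.6810) x2=(-0.7189, -0.9018, 0.2314) x3=(2.0318, 1.1170, 1.5669) x4=(-0.9883, 0.5889, 0.2130)
step 19: x0=(1.9224, -1.0387, 0.2221) x1=(1.0929, 0.7660, 1.6792) x2=(-0.7111, -0.8923, 0.2410) x3=(2.0331, 1.1296, 1.5636) x4=(-0.9965, 0.5925, 0.2171)
step 20: x0=(1.9267, -1.0466, 0.2086) x1=(1.0820, 0.7643, 1.6774) x2=(-0.7033, -0.8828, 0.2505) x3=(2.0341, 1.1421, 1.5604) x4=(-1.0047, 0.5960, 0.2212)
step 21: x0=(1.9310, -1.0544, 0.1950) x1=(1.0712, 0.7626, 1.6755) x2=(-0.6955, -0.8733, 0.2600) x3=(2.0351, 1.1545, 1.5571) x4=(-1.0129, 0.5995, 0.2252)
step 22: x0=(1.9354, -1.0622, 0.1814) x1=(1.0605, 0.7609, 1.6737) x2=(-0.6876, -0.8638, 0.2695) x3=(2.0359, 1.1670, 1.5538) x4=(-1.0211, 0.6029, 0.2293)
step 23: x0=(1.9397, -1.0700, 0.1679) x1=(1.0498, 0.7593, 1.6718) x2=(-0.6798, -0.8542, 0.2791) x3=(2.0367, 1.1793, 1.5506) x4=(-1.0292, 0.6064, 0.2333)
step 24: x0=(1.9440, -1.0778, 0.1543) x1=(1.0393, 0.7577, 1.6700) x2=(-0.6720, -0.8447, 0.2886) x3=(2.0373, 1.1916, 1.5474) x4=(-1.0374, 0.6098, 0.2374)
step 25: x0=(1.9484, -1.0856, 0.1407) x1=(1.0289, 0.7561, 1.6681) x2=(-0.6642, -0.8351, 0.2981) x3=(2.0378, 1.2039, 1.5441) x4=(-1.0456, 0.6131, 0.2415)
step 26: x0=(1.9527, -1.0935, 0.1272) x1=(1.0185, 0.7546, 1.6662) x2=(-0.6564, -0.8255, 0.3076) x3=(2.0383, 1.2162, 1.5409) x4=(-1.0537, 0.6164, 0.2456)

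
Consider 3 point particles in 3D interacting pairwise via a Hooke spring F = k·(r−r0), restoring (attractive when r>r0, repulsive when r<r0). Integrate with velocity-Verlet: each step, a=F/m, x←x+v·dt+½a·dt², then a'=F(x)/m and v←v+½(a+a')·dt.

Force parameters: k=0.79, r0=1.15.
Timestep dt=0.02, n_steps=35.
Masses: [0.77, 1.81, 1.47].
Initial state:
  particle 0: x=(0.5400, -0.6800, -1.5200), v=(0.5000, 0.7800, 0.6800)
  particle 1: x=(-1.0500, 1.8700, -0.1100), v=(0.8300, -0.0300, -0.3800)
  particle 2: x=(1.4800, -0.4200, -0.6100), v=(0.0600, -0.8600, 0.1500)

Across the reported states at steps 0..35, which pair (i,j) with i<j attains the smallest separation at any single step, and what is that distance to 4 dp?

pair (0,2), distance 1.0972

step 0: x0=(0.5400, -0.6800, -1.5200) x1=(-1.0500, 1.8700, -0.1100) x2=(1.4800, -0.4200, -0.6100)
step 1: x0=(0.5498, -0.6641, -1.5062) x1=(-1.0332, 1.8691, -0.1177) x2=(1.4810, -0.4370, -0.6070)
step 2: x0=(0.5593, -0.6474, -1.4920) x1=(-1.0159, 1.8677, -0.1256) x2=(1.4816, -0.4538, -0.6039)
step 3: x0=(0.5683, -0.6301, -1.4773) x1=(-0.9981, 1.8657, -0.1338) x2=(1.4819, -0.4701, -0.6008)
step 4: x0=(0.5770, -0.6121, -1.4623) x1=(-0.9798, 1.8632, -0.1421) x2=(1.4817, -0.4862, -0.5976)
step 5: x0=(0.5853, -0.5935, -1.4469) x1=(-0.9611, 1.8601, -0.1506) x2=(1.4812, -0.5019, -0.5944)
step 6: x0=(0.5932, -0.5742, -1.4311) x1=(-0.9420, 1.8564, -0.1594) x2=(1.4804, -0.5173, -0.5912)
step 7: x0=(0.6008, -0.5543, -1.4150) x1=(-0.9224, 1.8522, -0.1683) x2=(1.4791, -0.5324, -0.5878)
step 8: x0=(0.6080, -0.5337, -1.3985) x1=(-0.9023, 1.8475, -0.1774) x2=(1.4776, -0.5471, -0.5845)
step 9: x0=(0.6148, -0.5126, -1.3817) x1=(-0.8818, 1.8423, -0.1867) x2=(1.4756, -0.5614, -0.5811)
step 10: x0=(0.6212, -0.4908, -1.3647) x1=(-0.8609, 1.8365, -0.1962) x2=(1.4734, -0.5755, -0.5776)
step 11: x0=(0.6272, -0.4685, -1.3473) x1=(-0.8395, 1.8301, -0.2058) x2=(1.4708, -0.5892, -0.5741)
step 12: x0=(0.6329, -0.4456, -1.3296) x1=(-0.8177, 1.8233, -0.2156) x2=(1.4679, -0.6025, -0.5705)
step 13: x0=(0.6382, -0.4221, -1.3116) x1=(-0.7955, 1.8159, -0.2256) x2=(1.4646, -0.6155, -0.5669)
step 14: x0=(0.6432, -0.3981, -1.2934) x1=(-0.7729, 1.8081, -0.2357) x2=(1.4611, -0.6282, -0.5632)
step 15: x0=(0.6478, -0.3735, -1.2749) x1=(-0.7499, 1.7997, -0.2460) x2=(1.4572, -0.6405, -0.5595)
step 16: x0=(0.6521, -0.3484, -1.2562) x1=(-0.7265, 1.7908, -0.2564) x2=(1.4531, -0.6525, -0.5557)
step 17: x0=(0.6560, -0.3228, -1.2373) x1=(-0.7027, 1.7814, -0.2669) x2=(1.4486, -0.6641, -0.5519)
step 18: x0=(0.6596, -0.2967, -1.2181) x1=(-0.6786, 1.7716, -0.2776) x2=(1.4438, -0.6754, -0.5480)
step 19: x0=(0.6628, -0.2701, -1.1988) x1=(-0.6540, 1.7612, -0.2884) x2=(1.4388, -0.6864, -0.5441)
step 20: x0=(0.6658, -0.2430, -1.1792) x1=(-0.6291, 1.7504, -0.2993) x2=(1.4335, -0.6970, -0.5401)
step 21: x0=(0.6684, -0.2155, -1.1595) x1=(-0.6039, 1.7391, -0.3103) x2=(1.4279, -0.7073, -0.5361)
step 22: x0=(0.6708, -0.1875, -1.1396) x1=(-0.5783, 1.7274, -0.3214) x2=(1.4220, -0.7173, -0.5321)
step 23: x0=(0.6729, -0.1591, -1.1195) x1=(-0.5524, 1.7152, -0.3326) x2=(1.4158, -0.7269, -0.5280)
step 24: x0=(0.6746, -0.1303, -1.0993) x1=(-0.5261, 1.7026, -0.3439) x2=(1.4094, -0.7362, -0.5239)
step 25: x0=(0.6762, -0.1011, -1.0789) x1=(-0.4995, 1.6895, -0.3553) x2=(1.4028, -0.7452, -0.5198)
step 26: x0=(0.6775, -0.0716, -1.0584) x1=(-0.4726, 1.6761, -0.3668) x2=(1.3959, -0.7538, -0.5157)
step 27: x0=(0.6785, -0.0417, -1.0378) x1=(-0.4454, 1.6622, -0.3784) x2=(1.3887, -0.7622, -0.5115)
step 28: x0=(0.6794, -0.0115, -1.0170) x1=(-0.4179, 1.6479, -0.3900) x2=(1.3813, -0.7702, -0.5073)
step 29: x0=(0.6800, 0.0190, -0.9961) x1=(-0.3902, 1.6332, -0.4017) x2=(1.3737, -0.7779, -0.5031)
step 30: x0=(0.6805, 0.0499, -0.9751) x1=(-0.3621, 1.6182, -0.4134) x2=(1.3658, -0.7852, -0.4989)
step 31: x0=(0.6808, 0.0809, -0.9540) x1=(-0.3338, 1.6027, -0.4252) x2=(1.3577, -0.7923, -0.4946)
step 32: x0=(0.6809, 0.1122, -0.9328) x1=(-0.3053, 1.5869, -0.4370) x2=(1.3493, -0.7990, -0.4904)
step 33: x0=(0.6809, 0.1437, -0.9115) x1=(-0.2765, 1.5708, -0.4489) x2=(1.3408, -0.8054, -0.4862)
step 34: x0=(0.6808, 0.1754, -0.8902) x1=(-0.2475, 1.5543, -0.4608) x2=(1.3320, -0.8115, -0.4819)
step 35: x0=(0.6805, 0.2073, -0.8688) x1=(-0.2183, 1.5375, -0.4727) x2=(1.3230, -0.8173, -0.4777)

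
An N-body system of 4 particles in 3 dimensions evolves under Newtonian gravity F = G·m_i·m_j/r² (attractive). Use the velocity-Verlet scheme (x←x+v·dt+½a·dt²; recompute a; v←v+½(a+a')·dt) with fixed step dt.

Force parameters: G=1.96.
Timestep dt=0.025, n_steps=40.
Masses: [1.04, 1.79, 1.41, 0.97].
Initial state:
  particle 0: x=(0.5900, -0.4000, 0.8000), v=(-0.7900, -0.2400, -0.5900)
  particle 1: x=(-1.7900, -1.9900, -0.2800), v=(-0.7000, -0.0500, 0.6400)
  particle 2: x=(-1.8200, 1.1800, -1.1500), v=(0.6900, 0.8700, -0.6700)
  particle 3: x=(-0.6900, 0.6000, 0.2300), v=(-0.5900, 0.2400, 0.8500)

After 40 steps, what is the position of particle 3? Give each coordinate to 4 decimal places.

step 0: x0=(0.5900, -0.4000, 0.8000) x1=(-1.7900, -1.9900, -0.2800) x2=(-1.8200, 1.1800, -1.1500) x3=(-0.6900, 0.6000, 0.2300)
step 1: x0=(0.5700, -0.4059, 0.7851) x1=(-1.8074, -1.9911, -0.2640) x2=(-1.8026, 1.2016, -1.1666) x3=(-0.7048, 0.6058, 0.2511)
step 2: x0=(0.5493, -0.4116, 0.7699) x1=(-1.8247, -1.9918, -0.2479) x2=(-1.7850, 1.2228, -1.1828) x3=(-0.7196, 0.6113, 0.2720)
step 3: x0=(0.5281, -0.4172, 0.7544) x1=(-1.8418, -1.9922, -0.2319) x2=(-1.7670, 1.2437, -1.1986) x3=(-0.7345, 0.6164, 0.2925)
step 4: x0=(0.5063, -0.4225, 0.7387) x1=(-1.8587, -1.9922, -0.2158) x2=(-1.7489, 1.2642, -1.2141) x3=(-0.7494, 0.6212, 0.3128)
step 5: x0=(0.4839, -0.4277, 0.7227) x1=(-1.8754, -1.9919, -0.1996) x2=(-1.7305, 1.2844, -1.2292) x3=(-0.7644, 0.6256, 0.3327)
step 6: x0=(0.4609, -0.4326, 0.7064) x1=(-1.8920, -1.9912, -0.1835) x2=(-1.7119, 1.3043, -1.2439) x3=(-0.7793, 0.6297, 0.3524)
step 7: x0=(0.4373, -0.4373, 0.6899) x1=(-1.9084, -1.9902, -0.1673) x2=(-1.6931, 1.3238, -1.2583) x3=(-0.7942, 0.6334, 0.3718)
step 8: x0=(0.4130, -0.4418, 0.6731) x1=(-1.9246, -1.9888, -0.1511) x2=(-1.6741, 1.3430, -1.2723) x3=(-0.8090, 0.6367, 0.3908)
step 9: x0=(0.3882, -0.4461, 0.6561) x1=(-1.9407, -1.9871, -0.1348) x2=(-1.6549, 1.3619, -1.2859) x3=(-0.8238, 0.6396, 0.4095)
step 10: x0=(0.3627, -0.4501, 0.6389) x1=(-1.9565, -1.9851, -0.1186) x2=(-1.6356, 1.3805, -1.2992) x3=(-0.8385, 0.6421, 0.4278)
step 11: x0=(0.3365, -0.4539, 0.6215) x1=(-1.9722, -1.9828, -0.1023) x2=(-1.6161, 1.3987, -1.3121) x3=(-0.8531, 0.6442, 0.4459)
step 12: x0=(0.3098, -0.4575, 0.6038) x1=(-1.9876, -1.9801, -0.0860) x2=(-1.5964, 1.4166, -1.3247) x3=(-0.8677, 0.6459, 0.4636)
step 13: x0=(0.2824, -0.4608, 0.5860) x1=(-2.0029, -1.9770, -0.0697) x2=(-1.5766, 1.4341, -1.3368) x3=(-0.8821, 0.6472, 0.4809)
step 14: x0=(0.2544, -0.4638, 0.5679) x1=(-2.0180, -1.9737, -0.0533) x2=(-1.5566, 1.4514, -1.3487) x3=(-0.8963, 0.6481, 0.4979)
step 15: x0=(0.2257, -0.4666, 0.5497) x1=(-2.0328, -1.9700, -0.0370) x2=(-1.5365, 1.4683, -1.3601) x3=(-0.9105, 0.6485, 0.5145)
step 16: x0=(0.1963, -0.4690, 0.5314) x1=(-2.0475, -1.9660, -0.0206) x2=(-1.5163, 1.4849, -1.3712) x3=(-0.9245, 0.6485, 0.5307)
step 17: x0=(0.1663, -0.4713, 0.5128) x1=(-2.0620, -1.9616, -0.0042) x2=(-1.4960, 1.5012, -1.3820) x3=(-0.9383, 0.6480, 0.5466)
step 18: x0=(0.1356, -0.4732, 0.4941) x1=(-2.0762, -1.9569, 0.0122) x2=(-1.4755, 1.5172, -1.3924) x3=(-0.9520, 0.6471, 0.5621)
step 19: x0=(0.1043, -0.4748, 0.4753) x1=(-2.0902, -1.9519, 0.0286) x2=(-1.4550, 1.5328, -1.4024) x3=(-0.9655, 0.6457, 0.5772)
step 20: x0=(0.0723, -0.4762, 0.4564) x1=(-2.1040, -1.9465, 0.0451) x2=(-1.4344, 1.5482, -1.4121) x3=(-0.9788, 0.6438, 0.5919)
step 21: x0=(0.0396, -0.4772, 0.4373) x1=(-2.1176, -1.9408, 0.0615) x2=(-1.4137, 1.5632, -1.4215) x3=(-0.9920, 0.6414, 0.6062)
step 22: x0=(0.0062, -0.4779, 0.4182) x1=(-2.1310, -1.9348, 0.0780) x2=(-1.3929, 1.5779, -1.4305) x3=(-1.0049, 0.6386, 0.6201)
step 23: x0=(-0.0279, -0.4783, 0.3990) x1=(-2.1441, -1.9284, 0.0944) x2=(-1.3721, 1.5923, -1.4392) x3=(-1.0176, 0.6352, 0.6336)
step 24: x0=(-0.0626, -0.4784, 0.3797) x1=(-2.1570, -1.9217, 0.1109) x2=(-1.3511, 1.6064, -1.4476) x3=(-1.0301, 0.6313, 0.6466)
step 25: x0=(-0.0981, -0.4782, 0.3603) x1=(-2.1696, -1.9147, 0.1274) x2=(-1.3302, 1.6202, -1.4556) x3=(-1.0424, 0.6269, 0.6592)
step 26: x0=(-0.1342, -0.4776, 0.3410) x1=(-2.1820, -1.9073, 0.1438) x2=(-1.3091, 1.6337, -1.4633) x3=(-1.0545, 0.6219, 0.6714)
step 27: x0=(-0.1711, -0.4767, 0.3216) x1=(-2.1941, -1.8995, 0.1603) x2=(-1.2881, 1.6468, -1.4706) x3=(-1.0663, 0.6164, 0.6830)
step 28: x0=(-0.2086, -0.4754, 0.3022) x1=(-2.2060, -1.8914, 0.1768) x2=(-1.2669, 1.6597, -1.4777) x3=(-1.0779, 0.6103, 0.6943)
step 29: x0=(-0.2469, -0.4738, 0.2828) x1=(-2.2177, -1.8830, 0.1933) x2=(-1.2458, 1.6722, -1.4844) x3=(-1.0893, 0.6036, 0.7050)
step 30: x0=(-0.2859, -0.4718, 0.2635) x1=(-2.2290, -1.8742, 0.2097) x2=(-1.2246, 1.6844, -1.4908) x3=(-1.1005, 0.5963, 0.7153)
step 31: x0=(-0.3256, -0.4694, 0.2442) x1=(-2.2401, -1.8650, 0.2262) x2=(-1.2034, 1.6964, -1.4968) x3=(-1.1114, 0.5884, 0.7250)
step 32: x0=(-0.3660, -0.4667, 0.2250) x1=(-2.2510, -1.8555, 0.2426) x2=(-1.1822, 1.7080, -1.5026) x3=(-1.1221, 0.5799, 0.7342)
step 33: x0=(-0.4071, -0.4635, 0.2059) x1=(-2.2615, -1.8456, 0.2590) x2=(-1.1609, 1.7193, -1.5080) x3=(-1.1325, 0.5707, 0.7429)
step 34: x0=(-0.4490, -0.4600, 0.1870) x1=(-2.2718, -1.8354, 0.2754) x2=(-1.1397, 1.7303, -1.5131) x3=(-1.1428, 0.5609, 0.7510)
step 35: x0=(-0.4915, -0.4561, 0.1682) x1=(-2.2818, -1.8247, 0.2918) x2=(-1.1184, 1.7409, -1.5179) x3=(-1.1528, 0.5505, 0.7585)
step 36: x0=(-0.5348, -0.4518, 0.1496) x1=(-2.2914, -1.8137, 0.3082) x2=(-1.0972, 1.7513, -1.5224) x3=(-1.1625, 0.5393, 0.7655)
step 37: x0=(-0.5788, -0.4471, 0.1312) x1=(-2.3008, -1.8023, 0.3245) x2=(-1.0760, 1.7613, -1.5266) x3=(-1.1721, 0.5275, 0.7718)
step 38: x0=(-0.6235, -0.4420, 0.1130) x1=(-2.3099, -1.7904, 0.3408) x2=(-1.0547, 1.7710, -1.5305) x3=(-1.1815, 0.5149, 0.7775)
step 39: x0=(-0.6689, -0.4364, 0.0952) x1=(-2.3186, -1.7782, 0.3570) x2=(-1.0335, 1.7805, -1.5341) x3=(-1.1906, 0.5016, 0.7825)
step 40: x0=(-0.7150, -0.4305, 0.0776) x1=(-2.3270, -1.7656, 0.3732) x2=(-1.0124, 1.7895, -1.5374) x3=(-1.1996, 0.4875, 0.7868)

(-1.1996, 0.4875, 0.7868)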